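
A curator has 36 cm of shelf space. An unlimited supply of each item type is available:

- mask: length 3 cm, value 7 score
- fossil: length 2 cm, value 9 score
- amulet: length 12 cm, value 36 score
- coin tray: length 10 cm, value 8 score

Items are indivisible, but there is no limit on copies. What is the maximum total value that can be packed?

162 score

Best value-per-unit is fossil at 9/2, and filling with it alone uses length 18×2=36. No mix of the others beats 18×9 = 162.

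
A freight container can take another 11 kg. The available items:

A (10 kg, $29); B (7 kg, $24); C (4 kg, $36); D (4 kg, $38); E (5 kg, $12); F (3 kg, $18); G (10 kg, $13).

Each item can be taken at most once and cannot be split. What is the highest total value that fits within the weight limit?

Check high-value combinations within 11 kg:
- C+D+F: weight 4+4+3=11, value 36+38+18=92
- C+D: weight 4+4=8, value 36+38=74
- B+D: weight 7+4=11, value 24+38=62
- B+C: weight 7+4=11, value 24+36=60
- D+F: weight 4+3=7, value 38+18=56
Best: $92.

$92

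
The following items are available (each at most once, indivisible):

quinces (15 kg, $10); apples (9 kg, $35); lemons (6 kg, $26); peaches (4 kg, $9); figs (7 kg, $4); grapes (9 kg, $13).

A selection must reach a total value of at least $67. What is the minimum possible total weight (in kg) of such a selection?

19

Subsets with value ≥ 67, sorted by total weight:
- apples+lemons+peaches: weight 19, value 70
- apples+lemons+grapes: weight 24, value 74
- apples+lemons+peaches+figs: weight 26, value 74
Minimum weight: 19 kg.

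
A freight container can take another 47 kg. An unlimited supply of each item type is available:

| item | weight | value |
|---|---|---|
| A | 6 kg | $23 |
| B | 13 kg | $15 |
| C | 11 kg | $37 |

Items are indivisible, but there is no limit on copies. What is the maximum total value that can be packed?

Best value-per-unit is A at 23/6; filling with it alone gives 7×23 = 161.
Optimal mix: 6×A + 1×C → weight 47, value 175.

$175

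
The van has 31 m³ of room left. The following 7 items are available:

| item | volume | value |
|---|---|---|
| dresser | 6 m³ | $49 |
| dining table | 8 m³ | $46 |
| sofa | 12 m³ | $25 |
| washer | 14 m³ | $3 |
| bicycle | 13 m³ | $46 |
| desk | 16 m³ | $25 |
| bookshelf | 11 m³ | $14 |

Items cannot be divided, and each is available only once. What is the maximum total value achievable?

This is a 0/1 knapsack; check combinations near the capacity.
- dresser+dining table+bicycle: volume 6+8+13=27, value 49+46+46=141
- dresser+dining table+sofa: volume 6+8+12=26, value 49+46+25=120
- dresser+dining table+desk: volume 6+8+16=30, value 49+46+25=120
- dresser+sofa+bicycle: volume 6+12+13=31, value 49+25+46=120
Best: $141.

$141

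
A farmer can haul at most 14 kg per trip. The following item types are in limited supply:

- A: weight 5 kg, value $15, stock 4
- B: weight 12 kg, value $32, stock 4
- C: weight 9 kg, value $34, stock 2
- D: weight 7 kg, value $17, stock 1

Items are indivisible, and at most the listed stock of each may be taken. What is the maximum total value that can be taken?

$49

Best selections within weight 14 and stock limits:
- 1×A + 1×C: weight 14, value 49
- 1×C: weight 9, value 34
- 1×B: weight 12, value 32
Best: $49.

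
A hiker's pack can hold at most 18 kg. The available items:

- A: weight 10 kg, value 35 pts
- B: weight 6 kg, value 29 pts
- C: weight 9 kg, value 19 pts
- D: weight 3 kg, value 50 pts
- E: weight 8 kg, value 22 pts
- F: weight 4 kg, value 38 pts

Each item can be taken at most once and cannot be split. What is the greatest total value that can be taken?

This is a 0/1 knapsack; check combinations near the capacity.
- A+D+F: weight 10+3+4=17, value 35+50+38=123
- B+D+F: weight 6+3+4=13, value 29+50+38=117
- D+E+F: weight 3+8+4=15, value 50+22+38=110
Best: 123 pts.

123 pts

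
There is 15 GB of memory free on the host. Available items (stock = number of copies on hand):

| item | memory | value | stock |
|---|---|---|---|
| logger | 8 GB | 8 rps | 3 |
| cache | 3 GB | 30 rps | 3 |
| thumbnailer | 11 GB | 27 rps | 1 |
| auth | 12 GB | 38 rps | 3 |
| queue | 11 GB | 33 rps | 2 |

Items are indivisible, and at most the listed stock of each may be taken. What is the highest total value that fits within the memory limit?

90 rps

Best selections within memory 15 and stock limits:
- 3×cache: memory 9, value 90
- 1×logger + 2×cache: memory 14, value 68
- 1×cache + 1×auth: memory 15, value 68
- 1×cache + 1×queue: memory 14, value 63
Best: 90 rps.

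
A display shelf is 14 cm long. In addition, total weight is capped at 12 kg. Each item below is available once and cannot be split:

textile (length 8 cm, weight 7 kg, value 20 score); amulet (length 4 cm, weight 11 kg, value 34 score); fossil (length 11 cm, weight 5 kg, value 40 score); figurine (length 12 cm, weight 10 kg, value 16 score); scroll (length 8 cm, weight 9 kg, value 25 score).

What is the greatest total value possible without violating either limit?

40 score

Feasible sets respecting both limits:
- fossil: length 11, weight 5, value 40
- amulet: length 4, weight 11, value 34
- scroll: length 8, weight 9, value 25
Best: 40 score.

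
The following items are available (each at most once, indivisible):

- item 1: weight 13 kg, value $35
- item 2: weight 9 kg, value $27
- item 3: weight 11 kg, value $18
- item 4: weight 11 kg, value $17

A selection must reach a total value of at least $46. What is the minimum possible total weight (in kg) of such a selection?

Subsets with value ≥ 46, sorted by total weight:
- item 1+item 2: weight 22, value 62
- item 1+item 3: weight 24, value 53
- item 1+item 4: weight 24, value 52
- item 2+item 3+item 4: weight 31, value 62
Minimum weight: 22 kg.

22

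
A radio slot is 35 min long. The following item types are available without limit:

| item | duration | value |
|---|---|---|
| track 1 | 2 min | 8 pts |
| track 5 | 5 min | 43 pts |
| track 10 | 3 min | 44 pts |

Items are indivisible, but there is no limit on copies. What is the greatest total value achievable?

Best value-per-unit is track 10 at 44/3; filling with it alone gives 11×44 = 484.
Optimal mix: 1×track 1 + 11×track 10 → duration 35, value 492.

492 pts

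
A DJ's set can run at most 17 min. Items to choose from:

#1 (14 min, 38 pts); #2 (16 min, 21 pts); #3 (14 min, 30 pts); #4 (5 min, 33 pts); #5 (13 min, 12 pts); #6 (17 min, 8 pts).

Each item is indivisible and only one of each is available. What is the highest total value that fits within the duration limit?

Check high-value combinations within 17 min:
- #1: duration 14, value 38
- #4: duration 5, value 33
- #3: duration 14, value 30
Best: 38 pts.

38 pts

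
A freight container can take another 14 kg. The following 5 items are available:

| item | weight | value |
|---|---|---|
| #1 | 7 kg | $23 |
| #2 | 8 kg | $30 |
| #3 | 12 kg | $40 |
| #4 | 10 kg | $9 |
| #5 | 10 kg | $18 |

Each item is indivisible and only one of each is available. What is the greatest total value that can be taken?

$40

This is a 0/1 knapsack; check combinations near the capacity.
- #3: weight 12, value 40
- #2: weight 8, value 30
- #1: weight 7, value 23
Best: $40.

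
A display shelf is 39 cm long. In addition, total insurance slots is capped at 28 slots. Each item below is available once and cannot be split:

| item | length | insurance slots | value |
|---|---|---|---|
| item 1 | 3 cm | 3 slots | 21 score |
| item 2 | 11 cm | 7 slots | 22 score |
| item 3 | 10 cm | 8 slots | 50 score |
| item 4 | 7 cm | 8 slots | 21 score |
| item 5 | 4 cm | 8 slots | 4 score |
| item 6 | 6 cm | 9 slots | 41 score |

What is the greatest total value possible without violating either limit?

Feasible sets respecting both limits:
- item 1+item 2+item 3+item 6: length 30, insurance slots 27, value 134
- item 1+item 3+item 4+item 6: length 26, insurance slots 28, value 133
- item 1+item 3+item 5+item 6: length 23, insurance slots 28, value 116
- item 1+item 2+item 3+item 4: length 31, insurance slots 26, value 114
Best: 134 score.

134 score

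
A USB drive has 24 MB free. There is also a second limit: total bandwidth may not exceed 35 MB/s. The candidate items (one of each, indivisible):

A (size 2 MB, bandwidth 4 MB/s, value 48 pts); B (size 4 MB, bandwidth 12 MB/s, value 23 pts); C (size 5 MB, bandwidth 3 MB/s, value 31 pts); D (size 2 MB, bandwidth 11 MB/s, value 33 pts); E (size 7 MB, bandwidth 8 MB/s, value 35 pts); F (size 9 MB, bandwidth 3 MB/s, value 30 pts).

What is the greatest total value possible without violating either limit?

165 pts

Feasible sets respecting both limits:
- A+B+C+D+F: size 22, bandwidth 33, value 165
- A+C+D+E: size 16, bandwidth 26, value 147
- A+D+E+F: size 20, bandwidth 26, value 146
Best: 165 pts.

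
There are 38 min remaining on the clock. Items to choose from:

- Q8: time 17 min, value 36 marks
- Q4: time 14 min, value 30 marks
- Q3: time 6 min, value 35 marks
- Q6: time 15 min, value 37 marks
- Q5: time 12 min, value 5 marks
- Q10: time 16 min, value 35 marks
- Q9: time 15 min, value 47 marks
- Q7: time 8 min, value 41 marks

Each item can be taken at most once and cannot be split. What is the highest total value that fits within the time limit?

125 marks

This is a 0/1 knapsack; check combinations near the capacity.
- Q6+Q9+Q7: time 15+15+8=38, value 37+47+41=125
- Q3+Q9+Q7: time 6+15+8=29, value 35+47+41=123
- Q3+Q6+Q9: time 6+15+15=36, value 35+37+47=119
- Q4+Q9+Q7: time 14+15+8=37, value 30+47+41=118
Best: 125 marks.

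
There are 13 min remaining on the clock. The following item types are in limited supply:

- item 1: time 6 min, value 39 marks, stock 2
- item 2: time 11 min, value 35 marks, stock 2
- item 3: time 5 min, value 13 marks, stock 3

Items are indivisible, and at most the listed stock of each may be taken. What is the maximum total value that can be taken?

78 marks

Best selections within time 13 and stock limits:
- 2×item 1: time 12, value 78
- 1×item 1 + 1×item 3: time 11, value 52
Best: 78 marks.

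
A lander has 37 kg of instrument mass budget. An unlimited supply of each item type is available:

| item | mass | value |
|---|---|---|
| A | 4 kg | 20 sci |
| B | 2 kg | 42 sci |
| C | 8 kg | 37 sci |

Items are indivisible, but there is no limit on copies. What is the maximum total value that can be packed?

756 sci

Best value-per-unit is B at 42/2, and filling with it alone uses mass 18×2=36. No mix of the others beats 18×42 = 756.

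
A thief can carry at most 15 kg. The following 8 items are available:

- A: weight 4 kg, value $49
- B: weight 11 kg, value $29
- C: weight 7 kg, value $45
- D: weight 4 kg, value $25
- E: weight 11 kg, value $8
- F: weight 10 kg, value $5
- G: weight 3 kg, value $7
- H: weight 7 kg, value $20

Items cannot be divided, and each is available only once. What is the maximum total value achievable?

$119

This is a 0/1 knapsack; check combinations near the capacity.
- A+C+D: weight 4+7+4=15, value 49+45+25=119
- A+C+G: weight 4+7+3=14, value 49+45+7=101
- A+C: weight 4+7=11, value 49+45=94
- A+D+H: weight 4+4+7=15, value 49+25+20=94
Best: $119.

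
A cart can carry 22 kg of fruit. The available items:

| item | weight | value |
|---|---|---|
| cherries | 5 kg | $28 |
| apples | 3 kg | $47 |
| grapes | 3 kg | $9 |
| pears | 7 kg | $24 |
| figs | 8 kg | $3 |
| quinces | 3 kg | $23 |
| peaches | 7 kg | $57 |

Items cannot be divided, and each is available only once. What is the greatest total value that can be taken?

$164

This is a 0/1 knapsack; check combinations near the capacity.
- cherries+apples+grapes+quinces+peaches: weight 5+3+3+3+7=21, value 28+47+9+23+57=164
- cherries+apples+pears+peaches: weight 5+3+7+7=22, value 28+47+24+57=156
- cherries+apples+quinces+peaches: weight 5+3+3+7=18, value 28+47+23+57=155
- apples+pears+quinces+peaches: weight 3+7+3+7=20, value 47+24+23+57=151
- cherries+apples+grapes+peaches: weight 5+3+3+7=18, value 28+47+9+57=141
Best: $164.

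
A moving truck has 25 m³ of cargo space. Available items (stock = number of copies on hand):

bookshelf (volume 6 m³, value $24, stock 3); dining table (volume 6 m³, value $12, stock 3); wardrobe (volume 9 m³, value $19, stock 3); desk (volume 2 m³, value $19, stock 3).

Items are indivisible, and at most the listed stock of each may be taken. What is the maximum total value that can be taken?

$129

Top feasible selections:
- 3×bookshelf + 3×desk: volume 24, value 129
- 2×bookshelf + 1×dining table + 3×desk: volume 24, value 117
Best: $129.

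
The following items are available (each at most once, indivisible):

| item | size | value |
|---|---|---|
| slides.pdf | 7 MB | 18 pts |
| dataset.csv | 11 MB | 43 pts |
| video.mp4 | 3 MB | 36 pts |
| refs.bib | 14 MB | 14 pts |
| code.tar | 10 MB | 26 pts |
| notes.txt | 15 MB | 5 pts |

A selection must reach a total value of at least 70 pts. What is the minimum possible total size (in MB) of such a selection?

Subsets with value ≥ 70, sorted by total size:
- dataset.csv+video.mp4: size 14, value 79
- slides.pdf+video.mp4+code.tar: size 20, value 80
- slides.pdf+dataset.csv+video.mp4: size 21, value 97
- dataset.csv+video.mp4+code.tar: size 24, value 105
Minimum size: 14 MB.

14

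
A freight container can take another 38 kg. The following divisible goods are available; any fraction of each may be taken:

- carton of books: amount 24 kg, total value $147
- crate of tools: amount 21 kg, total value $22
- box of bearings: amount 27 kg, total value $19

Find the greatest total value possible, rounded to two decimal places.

161.67

Take in order of value per unit:
- carton of books (147/24 per unit): all 24 → value 147, running total 147.00
- crate of tools (22/21 per unit): 14 of 21 → value 14×22/21 = 14.6667, running total 161.67
Total 161.67.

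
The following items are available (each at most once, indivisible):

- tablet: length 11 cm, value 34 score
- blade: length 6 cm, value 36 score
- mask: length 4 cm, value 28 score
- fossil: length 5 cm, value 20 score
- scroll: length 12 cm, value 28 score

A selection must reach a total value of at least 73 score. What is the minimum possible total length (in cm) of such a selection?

Subsets with value ≥ 73, sorted by total length:
- blade+mask+fossil: length 15, value 84
- tablet+mask+fossil: length 20, value 82
- tablet+blade+mask: length 21, value 98
Minimum length: 15 cm.

15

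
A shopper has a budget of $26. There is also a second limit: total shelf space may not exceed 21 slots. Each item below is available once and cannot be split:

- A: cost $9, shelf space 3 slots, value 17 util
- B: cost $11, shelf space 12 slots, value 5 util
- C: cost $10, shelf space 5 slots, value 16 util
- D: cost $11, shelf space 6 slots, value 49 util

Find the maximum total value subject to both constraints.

Feasible sets respecting both limits:
- A+D: cost 20, shelf space 9, value 66
- C+D: cost 21, shelf space 11, value 65
- B+D: cost 22, shelf space 18, value 54
Best: 66 util.

66 util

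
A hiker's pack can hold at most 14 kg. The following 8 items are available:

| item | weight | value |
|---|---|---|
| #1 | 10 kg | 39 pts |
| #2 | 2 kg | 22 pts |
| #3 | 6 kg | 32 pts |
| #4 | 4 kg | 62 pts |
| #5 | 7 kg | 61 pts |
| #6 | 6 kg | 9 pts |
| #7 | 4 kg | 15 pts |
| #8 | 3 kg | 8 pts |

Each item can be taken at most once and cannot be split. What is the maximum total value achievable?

145 pts

Check high-value combinations within 14 kg:
- #2+#4+#5: weight 2+4+7=13, value 22+62+61=145
- #4+#5+#8: weight 4+7+3=14, value 62+61+8=131
- #4+#5: weight 4+7=11, value 62+61=123
Best: 145 pts.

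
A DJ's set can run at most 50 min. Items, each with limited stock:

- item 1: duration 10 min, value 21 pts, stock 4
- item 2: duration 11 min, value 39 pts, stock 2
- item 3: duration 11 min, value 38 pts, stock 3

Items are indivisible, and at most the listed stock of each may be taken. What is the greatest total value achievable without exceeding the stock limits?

Best selections within duration 50 and stock limits:
- 2×item 2 + 2×item 3: duration 44, value 154
- 1×item 2 + 3×item 3: duration 44, value 153
- 1×item 1 + 2×item 2 + 1×item 3: duration 43, value 137
- 1×item 1 + 1×item 2 + 2×item 3: duration 43, value 136
Best: 154 pts.

154 pts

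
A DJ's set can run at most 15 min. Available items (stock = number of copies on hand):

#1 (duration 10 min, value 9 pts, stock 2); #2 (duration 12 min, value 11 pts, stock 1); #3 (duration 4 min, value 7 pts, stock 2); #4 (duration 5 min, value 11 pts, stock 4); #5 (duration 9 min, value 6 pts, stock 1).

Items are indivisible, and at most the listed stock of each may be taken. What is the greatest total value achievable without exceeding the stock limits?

Best selections within duration 15 and stock limits:
- 3×#4: duration 15, value 33
- 1×#3 + 2×#4: duration 14, value 29
- 2×#3 + 1×#4: duration 13, value 25
Best: 33 pts.

33 pts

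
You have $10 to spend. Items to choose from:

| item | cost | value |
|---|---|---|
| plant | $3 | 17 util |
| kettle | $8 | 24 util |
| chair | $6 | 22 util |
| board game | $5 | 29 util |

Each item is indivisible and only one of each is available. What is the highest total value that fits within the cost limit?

Check high-value combinations within $10:
- plant+board game: cost 3+5=8, value 17+29=46
- plant+chair: cost 3+6=9, value 17+22=39
- board game: cost 5, value 29
- kettle: cost 8, value 24
- chair: cost 6, value 22
Best: 46 util.

46 util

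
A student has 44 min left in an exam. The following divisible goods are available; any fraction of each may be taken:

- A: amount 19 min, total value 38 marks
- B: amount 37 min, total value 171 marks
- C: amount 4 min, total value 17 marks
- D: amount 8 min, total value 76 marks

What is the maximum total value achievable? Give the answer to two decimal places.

Take in order of value per unit:
- D (76/8 per unit): all 8 → value 76, running total 76.00
- B (171/37 per unit): 36 of 37 → value 36×171/37 = 166.3784, running total 242.38
Total 242.38.

242.38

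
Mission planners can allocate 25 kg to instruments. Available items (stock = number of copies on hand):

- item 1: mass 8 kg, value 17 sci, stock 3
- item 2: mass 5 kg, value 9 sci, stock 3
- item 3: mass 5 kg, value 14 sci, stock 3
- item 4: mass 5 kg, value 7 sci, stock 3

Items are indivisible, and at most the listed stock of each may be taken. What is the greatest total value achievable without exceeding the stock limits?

60 sci

Top feasible selections:
- 2×item 2 + 3×item 3: mass 25, value 60
- 1×item 1 + 3×item 3: mass 23, value 59
- 1×item 2 + 3×item 3 + 1×item 4: mass 25, value 58
- 3×item 3 + 2×item 4: mass 25, value 56
Best: 60 sci.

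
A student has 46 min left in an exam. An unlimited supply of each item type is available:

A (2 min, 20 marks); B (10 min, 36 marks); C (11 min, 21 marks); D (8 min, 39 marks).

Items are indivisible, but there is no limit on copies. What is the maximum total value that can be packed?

Best value-per-unit is A at 20/2, and filling with it alone uses time 23×2=46. No mix of the others beats 23×20 = 460.

460 marks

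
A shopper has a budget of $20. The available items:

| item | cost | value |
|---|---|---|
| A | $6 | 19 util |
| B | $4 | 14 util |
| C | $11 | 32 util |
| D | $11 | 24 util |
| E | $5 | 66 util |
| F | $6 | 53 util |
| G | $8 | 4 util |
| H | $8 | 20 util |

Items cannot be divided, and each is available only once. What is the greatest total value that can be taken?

Check high-value combinations within $20:
- E+F+H: cost 5+6+8=19, value 66+53+20=139
- A+E+F: cost 6+5+6=17, value 19+66+53=138
- B+E+F: cost 4+5+6=15, value 14+66+53=133
Best: 139 util.

139 util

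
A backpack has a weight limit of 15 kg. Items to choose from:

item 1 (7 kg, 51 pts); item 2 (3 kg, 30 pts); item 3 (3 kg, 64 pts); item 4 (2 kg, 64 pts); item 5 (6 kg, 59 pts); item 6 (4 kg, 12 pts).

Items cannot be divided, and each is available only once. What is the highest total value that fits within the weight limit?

217 pts

This is a 0/1 knapsack; check combinations near the capacity.
- item 2+item 3+item 4+item 5: weight 3+3+2+6=14, value 30+64+64+59=217
- item 1+item 2+item 3+item 4: weight 7+3+3+2=15, value 51+30+64+64=209
- item 3+item 4+item 5+item 6: weight 3+2+6+4=15, value 64+64+59+12=199
- item 3+item 4+item 5: weight 3+2+6=11, value 64+64+59=187
Best: 217 pts.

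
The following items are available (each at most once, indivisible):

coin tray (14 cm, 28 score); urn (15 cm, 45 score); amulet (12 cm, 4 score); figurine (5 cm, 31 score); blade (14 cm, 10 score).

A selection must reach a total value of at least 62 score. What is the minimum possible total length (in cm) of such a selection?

Subsets with value ≥ 62, sorted by total length:
- urn+figurine: length 20, value 76
- coin tray+urn: length 29, value 73
Minimum length: 20 cm.

20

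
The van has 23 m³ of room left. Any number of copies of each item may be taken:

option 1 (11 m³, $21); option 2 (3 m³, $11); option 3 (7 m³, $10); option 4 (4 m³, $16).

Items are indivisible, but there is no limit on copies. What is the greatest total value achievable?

$91

Best value-per-unit is option 4 at 16/4; filling with it alone gives 5×16 = 80.
Optimal mix: 1×option 2 + 5×option 4 → volume 23, value 91.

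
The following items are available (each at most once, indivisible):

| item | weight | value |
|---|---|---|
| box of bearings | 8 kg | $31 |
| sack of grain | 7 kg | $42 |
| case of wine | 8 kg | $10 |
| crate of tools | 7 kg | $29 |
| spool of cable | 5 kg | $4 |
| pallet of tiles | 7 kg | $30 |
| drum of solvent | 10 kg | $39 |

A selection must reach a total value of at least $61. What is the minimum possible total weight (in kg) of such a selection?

Subsets with value ≥ 61, sorted by total weight:
- sack of grain+pallet of tiles: weight 14, value 72
- sack of grain+crate of tools: weight 14, value 71
- box of bearings+sack of grain: weight 15, value 73
Minimum weight: 14 kg.

14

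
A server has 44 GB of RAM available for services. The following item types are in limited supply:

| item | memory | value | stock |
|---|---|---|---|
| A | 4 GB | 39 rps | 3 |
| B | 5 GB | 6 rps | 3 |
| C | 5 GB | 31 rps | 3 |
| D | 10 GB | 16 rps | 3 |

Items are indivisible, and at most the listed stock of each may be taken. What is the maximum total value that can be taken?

Top feasible selections:
- 3×A + 1×B + 3×C + 1×D: memory 42, value 232
- 3×A + 3×B + 3×C: memory 42, value 228
- 3×A + 3×C + 1×D: memory 37, value 226
Best: 232 rps.

232 rps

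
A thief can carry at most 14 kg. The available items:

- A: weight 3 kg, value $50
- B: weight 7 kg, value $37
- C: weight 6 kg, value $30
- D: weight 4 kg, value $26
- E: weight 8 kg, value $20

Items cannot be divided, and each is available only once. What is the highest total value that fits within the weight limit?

Check high-value combinations within 14 kg:
- A+B+D: weight 3+7+4=14, value 50+37+26=113
- A+C+D: weight 3+6+4=13, value 50+30+26=106
- A+B: weight 3+7=10, value 50+37=87
- A+C: weight 3+6=9, value 50+30=80
Best: $113.

$113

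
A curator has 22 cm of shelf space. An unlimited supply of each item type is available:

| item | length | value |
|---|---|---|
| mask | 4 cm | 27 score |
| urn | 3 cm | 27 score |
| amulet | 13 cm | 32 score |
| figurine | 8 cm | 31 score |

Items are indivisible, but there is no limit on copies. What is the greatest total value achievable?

189 score

Best value-per-unit is urn at 27/3; filling with it alone gives 7×27 = 189.
Optimal mix: 1×mask + 6×urn → length 22, value 189.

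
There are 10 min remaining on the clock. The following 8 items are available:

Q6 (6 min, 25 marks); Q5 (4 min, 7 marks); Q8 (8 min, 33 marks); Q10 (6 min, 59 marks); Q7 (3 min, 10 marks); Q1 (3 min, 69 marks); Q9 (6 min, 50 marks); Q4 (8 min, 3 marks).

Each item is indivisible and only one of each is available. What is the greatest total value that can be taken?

128 marks

This is a 0/1 knapsack; check combinations near the capacity.
- Q10+Q1: time 6+3=9, value 59+69=128
- Q1+Q9: time 3+6=9, value 69+50=119
- Q6+Q1: time 6+3=9, value 25+69=94
- Q5+Q7+Q1: time 4+3+3=10, value 7+10+69=86
- Q7+Q1: time 3+3=6, value 10+69=79
Best: 128 marks.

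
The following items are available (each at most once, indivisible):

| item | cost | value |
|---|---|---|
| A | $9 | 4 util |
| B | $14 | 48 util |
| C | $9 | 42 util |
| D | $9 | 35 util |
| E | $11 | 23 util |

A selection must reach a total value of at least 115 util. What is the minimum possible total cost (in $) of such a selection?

32

Subsets with value ≥ 115, sorted by total cost:
- B+C+D: cost 32, value 125
- A+B+C+D: cost 41, value 129
- B+C+D+E: cost 43, value 148
- A+B+C+E: cost 43, value 117
Minimum cost: 32 $.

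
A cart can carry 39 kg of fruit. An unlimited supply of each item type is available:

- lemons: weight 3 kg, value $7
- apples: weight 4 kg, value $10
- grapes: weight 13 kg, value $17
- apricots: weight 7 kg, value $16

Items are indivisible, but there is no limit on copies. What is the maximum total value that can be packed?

$97

Best value-per-unit is apples at 10/4; filling with it alone gives 9×10 = 90.
Optimal mix: 1×lemons + 9×apples → weight 39, value 97.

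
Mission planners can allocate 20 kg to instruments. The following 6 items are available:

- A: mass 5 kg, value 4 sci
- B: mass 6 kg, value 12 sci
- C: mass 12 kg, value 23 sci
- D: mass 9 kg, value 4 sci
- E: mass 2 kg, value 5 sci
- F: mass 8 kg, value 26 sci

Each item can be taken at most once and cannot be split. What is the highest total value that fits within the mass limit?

Check high-value combinations within 20 kg:
- C+F: mass 12+8=20, value 23+26=49
- B+E+F: mass 6+2+8=16, value 12+5+26=43
- A+B+F: mass 5+6+8=19, value 4+12+26=42
- B+C+E: mass 6+12+2=20, value 12+23+5=40
Best: 49 sci.

49 sci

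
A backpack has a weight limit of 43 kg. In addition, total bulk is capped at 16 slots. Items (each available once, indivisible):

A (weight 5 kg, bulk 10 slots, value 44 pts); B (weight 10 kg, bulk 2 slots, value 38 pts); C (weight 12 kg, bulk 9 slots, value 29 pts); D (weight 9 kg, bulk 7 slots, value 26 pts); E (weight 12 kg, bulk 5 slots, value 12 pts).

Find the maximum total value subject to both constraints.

82 pts

Feasible sets respecting both limits:
- A+B: weight 15, bulk 12, value 82
- B+C+E: weight 34, bulk 16, value 79
- B+D+E: weight 31, bulk 14, value 76
- B+C: weight 22, bulk 11, value 67
Best: 82 pts.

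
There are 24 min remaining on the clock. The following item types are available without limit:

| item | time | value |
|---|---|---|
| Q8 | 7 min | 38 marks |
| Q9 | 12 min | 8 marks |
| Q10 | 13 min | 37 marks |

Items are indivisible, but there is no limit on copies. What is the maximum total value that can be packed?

Best value-per-unit is Q8 at 38/7, and filling with it alone uses time 3×7=21. No mix of the others beats 3×38 = 114.

114 marks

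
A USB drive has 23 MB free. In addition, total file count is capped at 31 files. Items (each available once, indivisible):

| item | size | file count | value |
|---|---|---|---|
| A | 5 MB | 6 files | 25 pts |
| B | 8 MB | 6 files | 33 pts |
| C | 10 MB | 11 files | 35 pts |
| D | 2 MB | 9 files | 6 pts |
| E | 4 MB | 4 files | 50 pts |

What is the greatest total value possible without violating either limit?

118 pts

Feasible sets respecting both limits:
- B+C+E: size 22, file count 21, value 118
- A+C+D+E: size 21, file count 30, value 116
- A+B+D+E: size 19, file count 25, value 114
- A+C+E: size 19, file count 21, value 110
Best: 118 pts.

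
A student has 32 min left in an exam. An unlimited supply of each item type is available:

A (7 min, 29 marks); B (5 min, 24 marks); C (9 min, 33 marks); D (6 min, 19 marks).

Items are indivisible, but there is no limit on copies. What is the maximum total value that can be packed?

149 marks

Best value-per-unit is B at 24/5; filling with it alone gives 6×24 = 144.
Optimal mix: 1×A + 5×B → time 32, value 149.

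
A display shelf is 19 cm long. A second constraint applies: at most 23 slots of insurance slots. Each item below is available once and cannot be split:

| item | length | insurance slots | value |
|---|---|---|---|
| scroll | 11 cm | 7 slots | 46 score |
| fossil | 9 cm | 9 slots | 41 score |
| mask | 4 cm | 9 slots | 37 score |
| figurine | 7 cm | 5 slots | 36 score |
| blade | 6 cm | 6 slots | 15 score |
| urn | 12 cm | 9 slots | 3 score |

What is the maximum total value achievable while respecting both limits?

Feasible sets respecting both limits:
- mask+figurine+blade: length 17, insurance slots 20, value 88
- scroll+mask: length 15, insurance slots 16, value 83
- scroll+figurine: length 18, insurance slots 12, value 82
Best: 88 score.

88 score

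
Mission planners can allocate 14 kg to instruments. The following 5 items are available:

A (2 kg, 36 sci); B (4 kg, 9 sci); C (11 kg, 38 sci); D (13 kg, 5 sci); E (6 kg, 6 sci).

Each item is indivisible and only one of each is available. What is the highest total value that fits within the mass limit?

Check high-value combinations within 14 kg:
- A+C: mass 2+11=13, value 36+38=74
- A+B+E: mass 2+4+6=12, value 36+9+6=51
- A+B: mass 2+4=6, value 36+9=45
- A+E: mass 2+6=8, value 36+6=42
- C: mass 11, value 38
Best: 74 sci.

74 sci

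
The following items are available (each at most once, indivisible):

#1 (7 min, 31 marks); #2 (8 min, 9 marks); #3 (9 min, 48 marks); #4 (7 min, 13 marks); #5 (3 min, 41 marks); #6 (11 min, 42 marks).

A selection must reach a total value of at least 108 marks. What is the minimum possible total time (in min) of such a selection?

19

Subsets with value ≥ 108, sorted by total time:
- #1+#3+#5: time 19, value 120
- #1+#5+#6: time 21, value 114
- #3+#5+#6: time 23, value 131
- #1+#3+#4+#5: time 26, value 133
Minimum time: 19 min.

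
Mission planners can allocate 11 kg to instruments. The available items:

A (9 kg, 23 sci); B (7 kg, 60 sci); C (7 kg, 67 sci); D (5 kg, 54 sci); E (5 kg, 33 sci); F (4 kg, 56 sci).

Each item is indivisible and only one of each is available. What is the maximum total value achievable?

Check high-value combinations within 11 kg:
- C+F: mass 7+4=11, value 67+56=123
- B+F: mass 7+4=11, value 60+56=116
- D+F: mass 5+4=9, value 54+56=110
- E+F: mass 5+4=9, value 33+56=89
- D+E: mass 5+5=10, value 54+33=87
Best: 123 sci.

123 sci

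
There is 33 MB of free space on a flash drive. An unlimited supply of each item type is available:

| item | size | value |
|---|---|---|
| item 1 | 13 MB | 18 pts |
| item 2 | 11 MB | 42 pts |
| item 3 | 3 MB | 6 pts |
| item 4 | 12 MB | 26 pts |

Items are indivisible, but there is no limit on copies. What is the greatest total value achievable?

126 pts

Best value-per-unit is item 2 at 42/11, and filling with it alone uses size 3×11=33. No mix of the others beats 3×42 = 126.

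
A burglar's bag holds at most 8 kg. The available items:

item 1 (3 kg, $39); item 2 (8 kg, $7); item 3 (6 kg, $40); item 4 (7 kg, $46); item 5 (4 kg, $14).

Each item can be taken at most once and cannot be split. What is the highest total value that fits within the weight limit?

$53

Check high-value combinations within 8 kg:
- item 1+item 5: weight 3+4=7, value 39+14=53
- item 4: weight 7, value 46
- item 3: weight 6, value 40
- item 1: weight 3, value 39
Best: $53.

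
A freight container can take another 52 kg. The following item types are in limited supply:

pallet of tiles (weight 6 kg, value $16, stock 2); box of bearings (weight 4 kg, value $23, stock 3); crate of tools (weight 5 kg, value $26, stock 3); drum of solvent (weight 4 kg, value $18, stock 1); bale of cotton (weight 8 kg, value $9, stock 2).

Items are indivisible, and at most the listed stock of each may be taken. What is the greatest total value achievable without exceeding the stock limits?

$206

Top feasible selections:
- 2×pallet of tiles + 3×box of bearings + 3×crate of tools + 1×drum of solvent + 1×bale of cotton: weight 51, value 206
- 2×pallet of tiles + 3×box of bearings + 3×crate of tools + 1×drum of solvent: weight 43, value 197
- 1×pallet of tiles + 3×box of bearings + 3×crate of tools + 1×drum of solvent + 1×bale of cotton: weight 45, value 190
Best: $206.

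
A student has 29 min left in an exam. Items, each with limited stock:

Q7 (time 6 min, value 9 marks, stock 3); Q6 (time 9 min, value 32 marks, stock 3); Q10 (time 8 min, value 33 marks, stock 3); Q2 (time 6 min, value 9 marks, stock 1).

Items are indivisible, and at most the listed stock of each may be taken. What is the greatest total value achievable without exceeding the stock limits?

Best selections within time 29 and stock limits:
- 3×Q10: time 24, value 99
- 1×Q6 + 2×Q10: time 25, value 98
- 2×Q6 + 1×Q10: time 26, value 97
- 3×Q6: time 27, value 96
Best: 99 marks.

99 marks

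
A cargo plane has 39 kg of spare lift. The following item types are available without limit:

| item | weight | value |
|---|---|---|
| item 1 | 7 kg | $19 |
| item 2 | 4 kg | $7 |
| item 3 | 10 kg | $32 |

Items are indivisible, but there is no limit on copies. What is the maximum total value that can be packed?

$115

Best value-per-unit is item 3 at 32/10; filling with it alone gives 3×32 = 96.
Optimal mix: 1×item 1 + 3×item 3 → weight 37, value 115.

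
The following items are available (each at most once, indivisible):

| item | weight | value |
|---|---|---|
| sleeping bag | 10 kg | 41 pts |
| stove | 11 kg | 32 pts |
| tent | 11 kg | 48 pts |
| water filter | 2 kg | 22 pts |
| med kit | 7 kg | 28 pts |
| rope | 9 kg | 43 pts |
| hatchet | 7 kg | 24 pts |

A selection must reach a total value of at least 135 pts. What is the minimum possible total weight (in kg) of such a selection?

29

Subsets with value ≥ 135, sorted by total weight:
- tent+water filter+med kit+rope: weight 29, value 141
- tent+water filter+rope+hatchet: weight 29, value 137
Minimum weight: 29 kg.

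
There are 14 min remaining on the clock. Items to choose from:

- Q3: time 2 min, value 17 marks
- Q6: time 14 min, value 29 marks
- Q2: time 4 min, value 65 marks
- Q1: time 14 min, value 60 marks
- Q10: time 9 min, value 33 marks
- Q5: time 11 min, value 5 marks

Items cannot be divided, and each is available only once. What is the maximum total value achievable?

98 marks

Check high-value combinations within 14 min:
- Q2+Q10: time 4+9=13, value 65+33=98
- Q3+Q2: time 2+4=6, value 17+65=82
- Q2: time 4, value 65
- Q1: time 14, value 60
- Q3+Q10: time 2+9=11, value 17+33=50
Best: 98 marks.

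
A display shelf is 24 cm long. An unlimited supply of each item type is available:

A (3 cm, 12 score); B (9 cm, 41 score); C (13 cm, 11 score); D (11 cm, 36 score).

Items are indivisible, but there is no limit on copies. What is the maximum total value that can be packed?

106 score

Best value-per-unit is B at 41/9; filling with it alone gives 2×41 = 82.
Optimal mix: 2×A + 2×B → length 24, value 106.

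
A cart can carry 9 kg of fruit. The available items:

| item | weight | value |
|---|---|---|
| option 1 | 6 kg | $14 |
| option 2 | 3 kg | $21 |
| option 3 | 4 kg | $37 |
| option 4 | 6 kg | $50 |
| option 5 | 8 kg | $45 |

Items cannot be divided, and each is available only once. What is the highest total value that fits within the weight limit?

This is a 0/1 knapsack; check combinations near the capacity.
- option 2+option 4: weight 3+6=9, value 21+50=71
- option 2+option 3: weight 3+4=7, value 21+37=58
- option 4: weight 6, value 50
- option 5: weight 8, value 45
- option 3: weight 4, value 37
Best: $71.

$71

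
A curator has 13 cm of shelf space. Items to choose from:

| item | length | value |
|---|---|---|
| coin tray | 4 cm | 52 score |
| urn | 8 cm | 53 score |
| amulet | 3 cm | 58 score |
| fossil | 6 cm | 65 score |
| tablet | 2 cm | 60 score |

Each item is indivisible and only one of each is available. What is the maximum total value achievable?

183 score

This is a 0/1 knapsack; check combinations near the capacity.
- amulet+fossil+tablet: length 3+6+2=11, value 58+65+60=183
- coin tray+fossil+tablet: length 4+6+2=12, value 52+65+60=177
- coin tray+amulet+fossil: length 4+3+6=13, value 52+58+65=175
- urn+amulet+tablet: length 8+3+2=13, value 53+58+60=171
- coin tray+amulet+tablet: length 4+3+2=9, value 52+58+60=170
Best: 183 score.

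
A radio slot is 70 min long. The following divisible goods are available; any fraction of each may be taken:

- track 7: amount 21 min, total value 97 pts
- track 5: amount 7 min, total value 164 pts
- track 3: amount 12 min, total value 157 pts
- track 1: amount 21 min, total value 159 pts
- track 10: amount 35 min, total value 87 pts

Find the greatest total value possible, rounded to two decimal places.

599.37

Take in order of value per unit:
- track 5 (164/7 per unit): all 7 → value 164, running total 164.00
- track 3 (157/12 per unit): all 12 → value 157, running total 321.00
- track 1 (159/21 per unit): all 21 → value 159, running total 480.00
- track 7 (97/21 per unit): all 21 → value 97, running total 577.00
- track 10 (87/35 per unit): 9 of 35 → value 9×87/35 = 22.3714, running total 599.37
Total 599.37.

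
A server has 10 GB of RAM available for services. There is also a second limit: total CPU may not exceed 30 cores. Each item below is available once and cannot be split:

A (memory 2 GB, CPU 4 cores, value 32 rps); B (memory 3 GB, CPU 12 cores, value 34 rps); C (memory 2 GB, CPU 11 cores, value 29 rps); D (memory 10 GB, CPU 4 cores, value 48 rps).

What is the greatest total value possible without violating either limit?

95 rps

Feasible sets respecting both limits:
- A+B+C: memory 7, CPU 27, value 95
- A+B: memory 5, CPU 16, value 66
- B+C: memory 5, CPU 23, value 63
- A+C: memory 4, CPU 15, value 61
Best: 95 rps.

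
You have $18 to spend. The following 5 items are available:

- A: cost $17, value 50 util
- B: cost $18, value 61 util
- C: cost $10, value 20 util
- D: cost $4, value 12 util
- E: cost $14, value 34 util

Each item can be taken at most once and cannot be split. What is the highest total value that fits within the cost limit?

Check high-value combinations within $18:
- B: cost 18, value 61
- A: cost 17, value 50
- D+E: cost 4+14=18, value 12+34=46
- E: cost 14, value 34
Best: 61 util.

61 util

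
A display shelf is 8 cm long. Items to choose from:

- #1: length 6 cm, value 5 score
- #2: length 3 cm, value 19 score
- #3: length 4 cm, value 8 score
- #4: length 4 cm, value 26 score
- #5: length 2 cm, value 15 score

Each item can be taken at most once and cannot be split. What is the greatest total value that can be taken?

Check high-value combinations within 8 cm:
- #2+#4: length 3+4=7, value 19+26=45
- #4+#5: length 4+2=6, value 26+15=41
- #2+#5: length 3+2=5, value 19+15=34
- #3+#4: length 4+4=8, value 8+26=34
- #2+#3: length 3+4=7, value 19+8=27
Best: 45 score.

45 score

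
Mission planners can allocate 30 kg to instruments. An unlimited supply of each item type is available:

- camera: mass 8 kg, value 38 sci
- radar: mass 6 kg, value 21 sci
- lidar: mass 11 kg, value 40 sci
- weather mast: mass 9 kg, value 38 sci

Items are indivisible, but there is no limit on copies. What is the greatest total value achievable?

Best value-per-unit is camera at 38/8; filling with it alone gives 3×38 = 114.
Optimal mix: 3×camera + 1×radar → mass 30, value 135.

135 sci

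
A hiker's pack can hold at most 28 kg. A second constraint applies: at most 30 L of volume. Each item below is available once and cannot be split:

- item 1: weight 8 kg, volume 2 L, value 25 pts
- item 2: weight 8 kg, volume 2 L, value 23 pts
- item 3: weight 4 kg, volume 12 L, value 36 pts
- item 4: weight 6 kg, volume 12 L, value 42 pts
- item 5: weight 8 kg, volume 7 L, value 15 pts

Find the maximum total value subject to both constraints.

126 pts

Feasible sets respecting both limits:
- item 1+item 2+item 3+item 4: weight 26, volume 28, value 126
- item 1+item 3+item 4: weight 18, volume 26, value 103
- item 2+item 3+item 4: weight 18, volume 26, value 101
- item 1+item 2+item 3+item 5: weight 28, volume 23, value 99
Best: 126 pts.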